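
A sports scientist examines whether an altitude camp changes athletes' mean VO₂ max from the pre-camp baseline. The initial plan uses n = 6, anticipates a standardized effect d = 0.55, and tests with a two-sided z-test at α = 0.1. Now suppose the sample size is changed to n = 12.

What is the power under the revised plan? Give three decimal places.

Power ≈ 0.603

With n = 12: δ = d·√n = 0.55 × √12 = 1.9053. Critical value z_{0.05} = 1.645.
Revised power = Φ(δ − 1.645) + Φ(−δ − 1.645) = Φ(0.260) + Φ(-3.550) = 0.6027 + 0.0002 = 0.6029.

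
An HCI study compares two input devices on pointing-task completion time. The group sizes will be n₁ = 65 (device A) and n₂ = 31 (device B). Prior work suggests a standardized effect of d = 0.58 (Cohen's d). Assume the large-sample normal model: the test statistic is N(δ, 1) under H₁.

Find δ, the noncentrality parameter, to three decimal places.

δ ≈ 2.657

The noncentrality parameter scales effect size by the design's sample-size factor: δ = d / √(1/n₁ + 1/n₂) = 0.58 / √(1/65 + 1/31) = 2.6572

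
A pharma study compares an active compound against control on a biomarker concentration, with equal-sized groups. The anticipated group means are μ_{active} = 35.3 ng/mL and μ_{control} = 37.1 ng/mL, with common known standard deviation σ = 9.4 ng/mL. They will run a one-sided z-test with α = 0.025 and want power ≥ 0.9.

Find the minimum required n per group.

n = 574 per group

Standardized effect: d = |μ_{active} − μ_{control}| / σ = |35.3 − 37.1| / 9.4 = 0.1915
For power 0.9 need Φ(δ − z_{0.025}) = 0.9, so δ = z_{0.025} + z_{0.10} = 1.960 + 1.282 = 3.242.
δ = d·√(n/2) ⇒ n = 2(δ/d)² = 2 × (3.242 / 0.1915)² = 573.11.
Round up to the next whole unit.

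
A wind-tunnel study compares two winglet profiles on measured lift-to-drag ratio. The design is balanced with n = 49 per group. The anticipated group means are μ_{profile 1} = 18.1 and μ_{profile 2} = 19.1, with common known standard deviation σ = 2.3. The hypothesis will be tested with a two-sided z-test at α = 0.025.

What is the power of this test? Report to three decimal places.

Standardized effect: d = |μ_{profile 1} − μ_{profile 2}| / σ = |18.1 − 19.1| / 2.3 = 0.4348
Noncentrality parameter: δ = d·√(n/2) = 0.4348 × √(49/2) = 2.1521
Critical value for a two-sided test at α = 0.025: z_{α/2} = 2.241.
Power = Φ(δ − 2.241) + Φ(−δ − 2.241) = Φ(-0.089) + Φ(-4.393) = 0.4644 + 0.0000 = 0.4644.

Power ≈ 0.464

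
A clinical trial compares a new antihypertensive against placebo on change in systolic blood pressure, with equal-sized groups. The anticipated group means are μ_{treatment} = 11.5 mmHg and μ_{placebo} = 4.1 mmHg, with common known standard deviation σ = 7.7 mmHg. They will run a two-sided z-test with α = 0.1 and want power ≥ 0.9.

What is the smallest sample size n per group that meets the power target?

Standardized effect: d = |μ_{treatment} − μ_{placebo}| / σ = |11.5 − 4.1| / 7.7 = 0.9610
Set Φ(δ − 1.645) = 0.9; then δ − 1.645 = Φ⁻¹(0.9) = 1.282, giving δ = 2.926.
(The Φ(−δ − z_{α/2}) term is vanishingly small for δ > 0 and is dropped in the standard sample-size formula.)
δ = d·√(n/2) ⇒ n = 2(δ/d)² = 2 × (2.926 / 0.9610)² = 18.54.
Round up to the next whole unit.

n = 19 per group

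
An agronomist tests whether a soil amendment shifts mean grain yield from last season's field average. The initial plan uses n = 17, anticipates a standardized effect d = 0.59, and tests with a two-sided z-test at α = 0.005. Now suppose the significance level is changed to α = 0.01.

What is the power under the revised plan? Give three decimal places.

Power ≈ 0.443

δ = d·√n = 0.59 × √17 = 2.4326 (unchanged). New critical value: z_{0.005} = 2.576.
Revised power = Φ(δ − 2.576) + Φ(−δ − 2.576) = Φ(-0.143) + Φ(-5.008) = 0.4431 + 0.0000 = 0.4431.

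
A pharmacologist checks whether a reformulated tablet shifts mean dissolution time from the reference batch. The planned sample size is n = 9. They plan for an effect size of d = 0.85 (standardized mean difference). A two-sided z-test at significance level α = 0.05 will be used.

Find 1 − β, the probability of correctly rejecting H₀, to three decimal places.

Power ≈ 0.722

Noncentrality parameter: δ = d·√n = 0.85 × √9 = 2.5500
Critical value for a two-sided test at α = 0.05: z_{α/2} = 1.960.
Power = Φ(δ − 1.960) + Φ(−δ − 1.960) = Φ(0.590) + Φ(-4.510) = 0.7224 + 0.0000 = 0.7224.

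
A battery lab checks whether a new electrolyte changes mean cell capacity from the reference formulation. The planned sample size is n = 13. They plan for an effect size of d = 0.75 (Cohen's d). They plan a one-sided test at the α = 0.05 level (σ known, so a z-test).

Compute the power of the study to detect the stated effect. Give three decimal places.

Power ≈ 0.855

Noncentrality parameter: δ = d·√n = 0.75 × √13 = 2.7042
Critical value for a one-sided test at α = 0.05: z_α = 1.645.
Power = P(Z > 1.645 − δ) = Φ(1.059) = 0.8553.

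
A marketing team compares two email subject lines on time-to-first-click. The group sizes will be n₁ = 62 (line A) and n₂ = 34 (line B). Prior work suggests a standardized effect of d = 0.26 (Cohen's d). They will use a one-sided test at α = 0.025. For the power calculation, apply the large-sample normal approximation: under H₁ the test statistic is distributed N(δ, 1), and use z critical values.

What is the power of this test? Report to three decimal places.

Power ≈ 0.229

Noncentrality parameter: δ = d / √(1/n₁ + 1/n₂) = 0.26 / √(1/62 + 1/34) = 1.2184
Critical value for a one-sided test at α = 0.025: z_α = 1.960.
Power = P(Z > 1.960 − δ) = Φ(-0.742) = 0.2292.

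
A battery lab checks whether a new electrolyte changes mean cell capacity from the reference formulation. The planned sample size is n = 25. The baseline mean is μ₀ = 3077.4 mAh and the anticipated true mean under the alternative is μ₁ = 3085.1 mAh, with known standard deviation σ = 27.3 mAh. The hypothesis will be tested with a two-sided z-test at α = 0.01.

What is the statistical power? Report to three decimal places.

Standardized effect: d = |μ₁ − μ₀| / σ = |3085.1 − 3077.4| / 27.3 = 0.2821
Noncentrality parameter: δ = d·√n = 0.2821 × √25 = 1.4103
Two-sided α = 0.01 → critical value z_{0.005} = 2.576.
Power = Φ(δ − 2.576) + Φ(−δ − 2.576) = Φ(-1.166) + Φ(-3.986) = 0.1219 + 0.0000 = 0.1219.

Power ≈ 0.122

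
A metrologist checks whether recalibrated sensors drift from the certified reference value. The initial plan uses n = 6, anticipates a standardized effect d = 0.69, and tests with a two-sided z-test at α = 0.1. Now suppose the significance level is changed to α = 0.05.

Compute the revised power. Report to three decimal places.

δ = d·√n = 0.69 × √6 = 1.6901 (unchanged). New critical value: z_{0.025} = 1.960.
Revised power = Φ(δ − 1.960) + Φ(−δ − 1.960) = Φ(-0.270) + Φ(-3.650) = 0.3937 + 0.0001 = 0.3938.

Power ≈ 0.394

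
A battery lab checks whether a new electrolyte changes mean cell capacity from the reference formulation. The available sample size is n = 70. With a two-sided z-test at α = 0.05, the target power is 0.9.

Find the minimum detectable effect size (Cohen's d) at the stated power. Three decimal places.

d ≈ 0.387

Need Φ(δ − 1.960) = 0.9, so δ = 1.960 + 1.282 = 3.242.
(Lower-tail contribution to power is negligible for δ > 0.)
δ = d·√n ⇒ d = δ/√n = 3.242/√70 = 0.3874.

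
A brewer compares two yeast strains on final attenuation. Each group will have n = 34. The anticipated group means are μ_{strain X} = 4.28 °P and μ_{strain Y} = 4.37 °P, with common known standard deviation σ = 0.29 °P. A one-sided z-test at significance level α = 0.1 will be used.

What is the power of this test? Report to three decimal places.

Standardized effect: d = |μ_{strain X} − μ_{strain Y}| / σ = |4.28 − 4.37| / 0.29 = 0.3103
Noncentrality parameter: δ = d·√(n/2) = 0.3103 × √(34/2) = 1.2796
Critical value for a one-sided test at α = 0.1: z_α = 1.282.
Power = P(Z > 1.282 − δ) = Φ(-0.002) = 0.4992.

Power ≈ 0.499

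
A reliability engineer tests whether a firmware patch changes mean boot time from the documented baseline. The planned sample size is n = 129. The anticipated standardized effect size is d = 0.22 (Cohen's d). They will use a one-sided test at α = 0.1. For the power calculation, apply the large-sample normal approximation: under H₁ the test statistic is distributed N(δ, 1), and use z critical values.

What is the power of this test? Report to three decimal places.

Noncentrality parameter: δ = d·√n = 0.22 × √129 = 2.4987
One-sided α = 0.1 → critical value z_{0.1} = 1.282.
Power = P(Z > 1.282 − δ) = Φ(1.217) = 0.8882.

Power ≈ 0.888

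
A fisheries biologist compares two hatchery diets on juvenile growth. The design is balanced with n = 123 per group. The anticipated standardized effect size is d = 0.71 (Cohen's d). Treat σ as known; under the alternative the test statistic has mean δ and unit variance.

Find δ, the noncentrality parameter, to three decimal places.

The noncentrality parameter scales effect size by the design's sample-size factor: δ = d·√(n/2) = 0.71 × √(123/2) = 5.5680

δ ≈ 5.568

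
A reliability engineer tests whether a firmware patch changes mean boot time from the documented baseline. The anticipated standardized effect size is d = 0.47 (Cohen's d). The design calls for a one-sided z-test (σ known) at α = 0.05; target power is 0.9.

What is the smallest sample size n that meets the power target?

Set Φ(δ − 1.645) = 0.9; then δ − 1.645 = Φ⁻¹(0.9) = 1.282, giving δ = 2.926.
δ = d·√n ⇒ n = (δ/d)² = (2.926 / 0.47)² = 38.77.
Rounding up, n = 39.

n = 39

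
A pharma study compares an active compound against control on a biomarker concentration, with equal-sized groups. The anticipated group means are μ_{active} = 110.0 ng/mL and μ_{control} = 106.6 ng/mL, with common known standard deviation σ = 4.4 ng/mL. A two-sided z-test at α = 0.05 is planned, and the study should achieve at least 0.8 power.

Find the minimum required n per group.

Standardized effect: d = |μ_{active} − μ_{control}| / σ = |110.0 − 106.6| / 4.4 = 0.7727
Set Φ(δ − 1.960) = 0.8; then δ − 1.960 = Φ⁻¹(0.8) = 0.842, giving δ = 2.802.
(Ignoring the negligible lower-tail rejection probability gives the usual closed-form inversion.)
δ = d·√(n/2) ⇒ n = 2(δ/d)² = 2 × (2.802 / 0.7727)² = 26.29.
Round up to the next whole unit.

n = 27 per group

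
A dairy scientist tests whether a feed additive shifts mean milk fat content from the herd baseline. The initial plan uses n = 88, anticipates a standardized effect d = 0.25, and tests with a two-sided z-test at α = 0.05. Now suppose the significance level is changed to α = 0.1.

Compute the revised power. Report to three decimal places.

δ = d·√n = 0.25 × √88 = 2.3452 (unchanged). New critical value: z_{0.05} = 1.645.
Revised power = Φ(δ − 1.645) + Φ(−δ − 1.645) = Φ(0.700) + Φ(-3.990) = 0.7581 + 0.0000 = 0.7582.

Power ≈ 0.758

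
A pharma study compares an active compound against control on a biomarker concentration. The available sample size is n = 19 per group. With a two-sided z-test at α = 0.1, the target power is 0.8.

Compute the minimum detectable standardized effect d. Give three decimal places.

d ≈ 0.807

Need Φ(δ − 1.645) = 0.8, so δ = 1.645 + 0.842 = 2.486.
(The second rejection-region term Φ(−δ − z_{α/2}) is negligible and dropped.)
δ = d·√(n/2) ⇒ d = δ/√(n/2) = 2.486/√(19/2) = 0.8067.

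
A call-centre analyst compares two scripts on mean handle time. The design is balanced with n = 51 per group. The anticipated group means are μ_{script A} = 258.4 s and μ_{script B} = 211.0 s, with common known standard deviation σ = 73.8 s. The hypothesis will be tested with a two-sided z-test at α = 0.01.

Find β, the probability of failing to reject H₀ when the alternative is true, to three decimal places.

Standardized effect: d = |μ_{script A} − μ_{script B}| / σ = |258.4 − 211.0| / 73.8 = 0.6423
Noncentrality parameter: δ = d·√(n/2) = 0.6423 × √(51/2) = 3.2433
Critical value for a two-sided test at α = 0.01: z_{α/2} = 2.576.
Power = Φ(δ − 2.576) + Φ(−δ − 2.576) = Φ(0.668) + Φ(-5.819) = 0.7478 + 0.0000 = 0.7478.
Type II error: β = 1 − power = 1 − 0.7478 = 0.2522.

β ≈ 0.252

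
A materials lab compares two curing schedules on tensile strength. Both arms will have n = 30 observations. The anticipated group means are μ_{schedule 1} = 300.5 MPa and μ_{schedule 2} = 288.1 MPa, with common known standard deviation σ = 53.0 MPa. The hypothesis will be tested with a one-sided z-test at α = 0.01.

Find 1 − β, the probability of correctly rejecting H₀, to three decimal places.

Power ≈ 0.078

Standardized effect: d = |μ_{schedule 1} − μ_{schedule 2}| / σ = |300.5 − 288.1| / 53.0 = 0.2340
Noncentrality parameter: δ = d·√(n/2) = 0.2340 × √(30/2) = 0.9061
Critical value for a one-sided test at α = 0.01: z_α = 2.326.
Power = Φ(δ − 2.326) = Φ(-1.420) = 0.0778.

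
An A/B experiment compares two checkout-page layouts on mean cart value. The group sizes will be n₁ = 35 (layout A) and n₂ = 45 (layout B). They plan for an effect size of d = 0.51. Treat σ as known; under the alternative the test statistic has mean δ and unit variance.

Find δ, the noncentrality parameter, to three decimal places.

δ = d / √(1/n₁ + 1/n₂) = 0.51 / √(1/35 + 1/45) = 2.2629

δ ≈ 2.263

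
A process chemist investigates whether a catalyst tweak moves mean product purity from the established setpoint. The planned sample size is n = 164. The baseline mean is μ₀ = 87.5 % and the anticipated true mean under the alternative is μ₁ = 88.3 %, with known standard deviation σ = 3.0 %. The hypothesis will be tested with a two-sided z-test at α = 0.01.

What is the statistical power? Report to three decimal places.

Standardized effect: d = |μ₁ − μ₀| / σ = |88.3 − 87.5| / 3.0 = 0.2667
Noncentrality parameter: δ = d·√n = 0.2667 × √164 = 3.4150
Two-sided α = 0.01 → critical value z_{0.005} = 2.576.
Power = Φ(δ − 2.576) + Φ(−δ − 2.576) = Φ(0.839) + Φ(-5.991) = 0.7993 + 0.0000 = 0.7993.

Power ≈ 0.799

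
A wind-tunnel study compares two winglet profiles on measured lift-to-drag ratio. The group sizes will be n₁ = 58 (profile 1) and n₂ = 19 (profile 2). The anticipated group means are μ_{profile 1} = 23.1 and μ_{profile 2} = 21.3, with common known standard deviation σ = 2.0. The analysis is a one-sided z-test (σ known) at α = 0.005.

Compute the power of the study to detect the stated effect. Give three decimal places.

Power ≈ 0.796

Standardized effect: d = |μ_{profile 1} − μ_{profile 2}| / σ = |23.1 − 21.3| / 2.0 = 0.9000
Noncentrality parameter: δ = d / √(1/n₁ + 1/n₂) = 0.9000 / √(1/58 + 1/19) = 3.4048
Critical value for a one-sided test at α = 0.005: z_α = 2.576.
Power = P(Z > 2.576 − δ) = Φ(0.829) = 0.7964.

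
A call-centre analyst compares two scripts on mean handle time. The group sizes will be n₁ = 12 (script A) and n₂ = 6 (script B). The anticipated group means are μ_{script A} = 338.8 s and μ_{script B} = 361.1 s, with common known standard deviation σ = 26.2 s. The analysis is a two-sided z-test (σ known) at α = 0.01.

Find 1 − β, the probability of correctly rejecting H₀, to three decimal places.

Power ≈ 0.191

Standardized effect: d = |μ_{script A} − μ_{script B}| / σ = |338.8 − 361.1| / 26.2 = 0.8511
Noncentrality parameter: δ = d / √(1/n₁ + 1/n₂) = 0.8511 / √(1/12 + 1/6) = 1.7023
Critical value for a two-sided test at α = 0.01: z_{α/2} = 2.576.
Power = Φ(δ − 2.576) + Φ(−δ − 2.576) = Φ(-0.874) + Φ(-4.278) = 0.1912 + 0.0000 = 0.1912.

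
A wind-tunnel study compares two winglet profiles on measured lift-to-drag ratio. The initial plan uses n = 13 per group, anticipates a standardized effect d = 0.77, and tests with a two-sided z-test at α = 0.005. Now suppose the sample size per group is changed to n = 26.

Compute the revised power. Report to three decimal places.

Power ≈ 0.488

With n = 26 per group: δ = d·√(n/2) = 0.77 × √(26/2) = 2.7763. Critical value z_{0.0025} = 2.807.
Revised power = Φ(δ − 2.807) + Φ(−δ − 2.807) = Φ(-0.031) + Φ(-5.583) = 0.4877 + 0.0000 = 0.4877.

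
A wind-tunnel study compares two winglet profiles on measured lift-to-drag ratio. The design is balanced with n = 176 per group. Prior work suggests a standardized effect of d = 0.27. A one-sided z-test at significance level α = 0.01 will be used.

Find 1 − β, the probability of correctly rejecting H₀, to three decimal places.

Power ≈ 0.582

Noncentrality parameter: δ = d·√(n/2) = 0.27 × √(176/2) = 2.5328
One-sided α = 0.01 → critical value z_{0.01} = 2.326.
Power = Φ(δ − 2.326) = Φ(0.206) = 0.5818.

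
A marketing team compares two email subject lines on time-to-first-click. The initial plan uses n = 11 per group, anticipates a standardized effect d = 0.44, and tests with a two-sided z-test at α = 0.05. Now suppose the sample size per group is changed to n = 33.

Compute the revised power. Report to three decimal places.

Power ≈ 0.432

With n = 33 per group: δ = d·√(n/2) = 0.44 × √(33/2) = 1.7873. Critical value z_{0.025} = 1.960.
Revised power = Φ(δ − 1.960) + Φ(−δ − 1.960) = Φ(-0.173) + Φ(-3.747) = 0.4315 + 0.0001 = 0.4315.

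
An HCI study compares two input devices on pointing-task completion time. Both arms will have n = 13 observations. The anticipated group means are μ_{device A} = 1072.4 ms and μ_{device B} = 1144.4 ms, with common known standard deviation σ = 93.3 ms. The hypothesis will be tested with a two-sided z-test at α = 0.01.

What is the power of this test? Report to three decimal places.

Standardized effect: d = |μ_{device A} − μ_{device B}| / σ = |1072.4 − 1144.4| / 93.3 = 0.7717
Noncentrality parameter: δ = d·√(n/2) = 0.7717 × √(13/2) = 1.9675
Critical value for a two-sided test at α = 0.01: z_{α/2} = 2.576.
Power = Φ(δ − 2.576) + Φ(−δ − 2.576) = Φ(-0.608) + Φ(-4.543) = 0.2715 + 0.0000 = 0.2715.

Power ≈ 0.271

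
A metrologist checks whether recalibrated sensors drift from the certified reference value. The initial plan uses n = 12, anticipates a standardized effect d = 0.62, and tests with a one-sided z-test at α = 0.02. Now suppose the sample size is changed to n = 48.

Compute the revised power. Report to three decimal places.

Power ≈ 0.988

With n = 48: δ = d·√n = 0.62 × √48 = 4.2955. Critical value z_{0.02} = 2.054.
Revised power = Φ(δ − 2.054) = Φ(2.242) = 0.9875.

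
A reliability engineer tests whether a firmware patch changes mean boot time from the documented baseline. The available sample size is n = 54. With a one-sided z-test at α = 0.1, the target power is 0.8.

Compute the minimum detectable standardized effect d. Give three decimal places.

Required noncentrality: δ = z_{0.1} + z_{0.20} = 1.282 + 0.842 = 2.123.
δ = d·√n ⇒ d = δ/√n = 2.123/√54 = 0.2889.

d ≈ 0.289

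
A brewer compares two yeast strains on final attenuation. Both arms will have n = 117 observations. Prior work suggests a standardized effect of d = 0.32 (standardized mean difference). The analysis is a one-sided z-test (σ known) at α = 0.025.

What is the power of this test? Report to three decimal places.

Power ≈ 0.687

Noncentrality parameter: λ = d·√(n/2) = 0.32 × √(117/2) = 2.4475
Critical value for a one-sided test at α = 0.025: z_α = 1.960.
Power = Φ(λ − 1.960) = Φ(0.488) = 0.6871.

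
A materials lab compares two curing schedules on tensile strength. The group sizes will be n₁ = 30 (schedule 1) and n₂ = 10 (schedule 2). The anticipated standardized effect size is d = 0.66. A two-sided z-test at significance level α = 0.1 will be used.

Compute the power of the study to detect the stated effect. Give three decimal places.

Noncentrality parameter: δ = d / √(1/n₁ + 1/n₂) = 0.66 / √(1/30 + 1/10) = 1.8075
Two-sided α = 0.1 → critical value z_{0.05} = 1.645.
Power = Φ(δ − 1.645) + Φ(−δ − 1.645) = Φ(0.163) + Φ(-3.452) = 0.5646 + 0.0003 = 0.5649.

Power ≈ 0.565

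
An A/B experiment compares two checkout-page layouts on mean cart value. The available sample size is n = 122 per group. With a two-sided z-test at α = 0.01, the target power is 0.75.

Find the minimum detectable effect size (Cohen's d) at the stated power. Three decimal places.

d ≈ 0.416

Required noncentrality: δ = z_{0.005} + z_{0.25} = 2.576 + 0.674 = 3.250.
(The second rejection-region term Φ(−δ − z_{α/2}) is negligible and dropped.)
δ = d·√(n/2) ⇒ d = δ/√(n/2) = 3.250/√(122/2) = 0.4162.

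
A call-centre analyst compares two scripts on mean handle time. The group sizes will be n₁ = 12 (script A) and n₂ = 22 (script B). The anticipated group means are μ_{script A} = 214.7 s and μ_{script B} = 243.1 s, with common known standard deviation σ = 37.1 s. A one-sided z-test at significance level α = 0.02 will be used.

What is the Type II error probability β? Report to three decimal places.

β ≈ 0.468

Standardized effect: d = |μ_{script A} − μ_{script B}| / σ = |214.7 − 243.1| / 37.1 = 0.7655
Noncentrality parameter: δ = d / √(1/n₁ + 1/n₂) = 0.7655 / √(1/12 + 1/22) = 2.1331
One-sided α = 0.02 → critical value z_{0.02} = 2.054.
Power = P(Z > 2.054 − δ) = Φ(0.079) = 0.5316.
Type II error: β = 1 − power = 1 − 0.5316 = 0.4684.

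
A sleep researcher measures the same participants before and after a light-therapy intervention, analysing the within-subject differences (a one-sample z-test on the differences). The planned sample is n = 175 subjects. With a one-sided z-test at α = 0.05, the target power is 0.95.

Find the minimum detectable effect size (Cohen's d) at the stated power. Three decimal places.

Need Φ(δ − 1.645) = 0.95, so δ = 1.645 + 1.645 = 3.290.
δ = d·√n ⇒ d = δ/√n = 3.290/√175 = 0.2487.

d ≈ 0.249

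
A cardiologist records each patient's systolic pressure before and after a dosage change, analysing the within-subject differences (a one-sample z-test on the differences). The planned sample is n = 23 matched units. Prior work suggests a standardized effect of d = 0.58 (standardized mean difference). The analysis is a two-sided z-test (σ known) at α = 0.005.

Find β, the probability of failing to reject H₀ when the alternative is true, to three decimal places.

Noncentrality parameter: δ = d·√n = 0.58 × √23 = 2.7816
Two-sided α = 0.005 → critical value z_{0.0025} = 2.807.
Power = Φ(δ − 2.807) + Φ(−δ − 2.807) = Φ(-0.025) + Φ(-5.589) = 0.4898 + 0.0000 = 0.4898.
Type II error: β = 1 − power = 1 − 0.4898 = 0.5102.

β ≈ 0.510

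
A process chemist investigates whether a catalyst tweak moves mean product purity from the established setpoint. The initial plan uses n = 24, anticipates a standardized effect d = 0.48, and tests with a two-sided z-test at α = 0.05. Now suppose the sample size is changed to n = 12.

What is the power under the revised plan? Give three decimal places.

With n = 12: δ = d·√n = 0.48 × √12 = 1.6628. Critical value z_{0.025} = 1.960.
Revised power = Φ(δ − 1.960) + Φ(−δ − 1.960) = Φ(-0.297) + Φ(-3.623) = 0.3832 + 0.0001 = 0.3833.

Power ≈ 0.383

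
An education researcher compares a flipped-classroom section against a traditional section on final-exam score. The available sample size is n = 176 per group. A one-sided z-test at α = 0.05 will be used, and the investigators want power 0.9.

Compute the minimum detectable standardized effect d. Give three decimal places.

d ≈ 0.312

Required noncentrality: δ = z_{0.05} + z_{0.10} = 1.645 + 1.282 = 2.926.
δ = d·√(n/2) ⇒ d = δ/√(n/2) = 2.926/√(176/2) = 0.3120.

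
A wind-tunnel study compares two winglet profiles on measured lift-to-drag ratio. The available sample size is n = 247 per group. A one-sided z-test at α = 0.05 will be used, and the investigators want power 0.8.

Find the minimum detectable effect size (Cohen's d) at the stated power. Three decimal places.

d ≈ 0.224

Required noncentrality: δ = z_{0.05} + z_{0.20} = 1.645 + 0.842 = 2.486.
δ = d·√(n/2) ⇒ d = δ/√(n/2) = 2.486/√(247/2) = 0.2237.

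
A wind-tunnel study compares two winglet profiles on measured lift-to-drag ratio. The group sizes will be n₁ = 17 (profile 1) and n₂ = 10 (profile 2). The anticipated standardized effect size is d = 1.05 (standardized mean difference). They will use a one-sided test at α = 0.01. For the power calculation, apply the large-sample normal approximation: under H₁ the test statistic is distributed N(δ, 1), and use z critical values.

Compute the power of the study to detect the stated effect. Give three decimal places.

Noncentrality parameter: δ = d / √(1/n₁ + 1/n₂) = 1.05 / √(1/17 + 1/10) = 2.6347
Critical value for a one-sided test at α = 0.01: z_α = 2.326.
Power = P(Z > 2.326 − δ) = Φ(0.308) = 0.6211.

Power ≈ 0.621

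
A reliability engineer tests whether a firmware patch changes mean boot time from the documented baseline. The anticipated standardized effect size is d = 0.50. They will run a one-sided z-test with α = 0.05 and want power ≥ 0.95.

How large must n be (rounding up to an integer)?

n = 44

For power 0.95 need Φ(δ − z_{0.05}) = 0.95, so δ = z_{0.05} + z_{0.05} = 1.645 + 1.645 = 3.290.
δ = d·√n ⇒ n = (δ/d)² = (3.290 / 0.50)² = 43.29.
Rounding up, n = 44.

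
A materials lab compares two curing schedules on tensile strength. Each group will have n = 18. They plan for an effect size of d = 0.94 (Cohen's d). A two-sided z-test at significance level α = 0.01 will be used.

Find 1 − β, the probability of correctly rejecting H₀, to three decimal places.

Power ≈ 0.596

Noncentrality parameter: δ = d·√(n/2) = 0.94 × √(18/2) = 2.8200
Critical value for a two-sided test at α = 0.01: z_{α/2} = 2.576.
Power = Φ(δ − 2.576) + Φ(−δ − 2.576) = Φ(0.244) + Φ(-5.396) = 0.5965 + 0.0000 = 0.5965.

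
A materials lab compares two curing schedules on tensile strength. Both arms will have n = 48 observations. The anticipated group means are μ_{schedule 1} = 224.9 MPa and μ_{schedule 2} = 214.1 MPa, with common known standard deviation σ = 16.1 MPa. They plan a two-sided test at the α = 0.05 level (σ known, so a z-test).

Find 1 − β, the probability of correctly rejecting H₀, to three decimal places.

Power ≈ 0.908

Standardized effect: d = |μ_{schedule 1} − μ_{schedule 2}| / σ = |224.9 − 214.1| / 16.1 = 0.6708
Noncentrality parameter: δ = d·√(n/2) = 0.6708 × √(48/2) = 3.2863
Two-sided α = 0.05 → critical value z_{0.025} = 1.960.
Power = Φ(δ − 1.960) + Φ(−δ − 1.960) = Φ(1.326) + Φ(-5.246) = 0.9076 + 0.0000 = 0.9076.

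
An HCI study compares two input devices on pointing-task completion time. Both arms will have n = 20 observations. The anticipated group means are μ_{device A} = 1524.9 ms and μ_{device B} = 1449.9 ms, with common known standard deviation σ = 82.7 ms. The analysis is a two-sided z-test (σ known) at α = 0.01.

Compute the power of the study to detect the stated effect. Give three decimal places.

Power ≈ 0.615

Standardized effect: d = |μ_{device A} − μ_{device B}| / σ = |1524.9 − 1449.9| / 82.7 = 0.9069
Noncentrality parameter: δ = d·√(n/2) = 0.9069 × √(20/2) = 2.8678
Two-sided α = 0.01 → critical value z_{0.005} = 2.576.
Power = Φ(δ − 2.576) + Φ(−δ − 2.576) = Φ(0.292) + Φ(-5.444) = 0.6149 + 0.0000 = 0.6149.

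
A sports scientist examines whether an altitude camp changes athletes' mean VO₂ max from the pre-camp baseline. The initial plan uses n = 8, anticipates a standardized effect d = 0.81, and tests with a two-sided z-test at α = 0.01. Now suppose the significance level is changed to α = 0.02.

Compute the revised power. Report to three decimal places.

Power ≈ 0.486

δ = d·√n = 0.81 × √8 = 2.2910 (unchanged). New critical value: z_{0.01} = 2.326.
Revised power = Φ(δ − 2.326) + Φ(−δ − 2.326) = Φ(-0.035) + Φ(-4.617) = 0.4859 + 0.0000 = 0.4859.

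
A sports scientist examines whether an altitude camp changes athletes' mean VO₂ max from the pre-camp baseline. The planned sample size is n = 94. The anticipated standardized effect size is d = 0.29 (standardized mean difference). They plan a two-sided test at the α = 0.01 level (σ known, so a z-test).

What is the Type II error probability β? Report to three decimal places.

β ≈ 0.407

Noncentrality parameter: δ = d·√n = 0.29 × √94 = 2.8117
Critical value for a two-sided test at α = 0.01: z_{α/2} = 2.576.
Power = Φ(δ − 2.576) + Φ(−δ − 2.576) = Φ(0.236) + Φ(-5.387) = 0.5932 + 0.0000 = 0.5932.
Type II error: β = 1 − power = 1 − 0.5932 = 0.4068.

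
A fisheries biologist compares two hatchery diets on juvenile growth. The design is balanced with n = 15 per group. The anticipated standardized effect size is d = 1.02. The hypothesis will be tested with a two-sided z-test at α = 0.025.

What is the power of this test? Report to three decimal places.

Noncentrality parameter: λ = d·√(n/2) = 1.02 × √(15/2) = 2.7934
Critical value for a two-sided test at α = 0.025: z_{α/2} = 2.241.
Power = Φ(λ − 2.241) + Φ(−λ − 2.241) = Φ(0.552) + Φ(-5.035) = 0.7095 + 0.0000 = 0.7095.

Power ≈ 0.710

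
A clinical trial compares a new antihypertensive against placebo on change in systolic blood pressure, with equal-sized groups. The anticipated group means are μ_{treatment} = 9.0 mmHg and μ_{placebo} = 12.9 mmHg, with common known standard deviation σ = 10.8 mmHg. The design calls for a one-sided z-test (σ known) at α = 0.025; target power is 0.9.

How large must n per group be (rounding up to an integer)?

n = 162 per group

Standardized effect: d = |μ_{treatment} − μ_{placebo}| / σ = |9.0 − 12.9| / 10.8 = 0.3611
Set Φ(δ − 1.960) = 0.9; then δ − 1.960 = Φ⁻¹(0.9) = 1.282, giving δ = 3.242.
δ = d·√(n/2) ⇒ n = 2(δ/d)² = 2 × (3.242 / 0.3611)² = 161.16.
Round up to the next whole unit.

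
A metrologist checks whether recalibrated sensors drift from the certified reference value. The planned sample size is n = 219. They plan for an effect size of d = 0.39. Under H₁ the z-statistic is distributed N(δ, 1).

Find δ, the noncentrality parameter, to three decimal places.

δ = d·√n = 0.39 × √219 = 5.7715

δ ≈ 5.771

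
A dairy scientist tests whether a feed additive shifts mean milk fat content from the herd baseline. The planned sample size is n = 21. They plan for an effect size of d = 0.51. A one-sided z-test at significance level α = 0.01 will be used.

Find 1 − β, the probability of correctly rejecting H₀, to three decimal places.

Power ≈ 0.504

Noncentrality parameter: δ = d·√n = 0.51 × √21 = 2.3371
One-sided α = 0.01 → critical value z_{0.01} = 2.326.
Power = P(Z > 2.326 − δ) = Φ(0.011) = 0.5043.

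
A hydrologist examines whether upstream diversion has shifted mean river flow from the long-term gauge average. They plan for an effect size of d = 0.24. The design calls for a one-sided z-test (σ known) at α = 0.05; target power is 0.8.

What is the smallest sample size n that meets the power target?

n = 108

Set Φ(δ − 1.645) = 0.8; then δ − 1.645 = Φ⁻¹(0.8) = 0.842, giving δ = 2.486.
δ = d·√n ⇒ n = (δ/d)² = (2.486 / 0.24)² = 107.34.
Rounding up, n = 108.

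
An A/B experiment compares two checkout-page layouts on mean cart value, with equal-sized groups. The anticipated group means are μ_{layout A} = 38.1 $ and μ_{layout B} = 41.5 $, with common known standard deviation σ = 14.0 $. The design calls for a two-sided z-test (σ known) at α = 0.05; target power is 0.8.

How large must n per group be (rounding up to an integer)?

n = 267 per group

Standardized effect: d = |μ_{layout A} − μ_{layout B}| / σ = |38.1 − 41.5| / 14.0 = 0.2429
Set Φ(δ − 1.960) = 0.8; then δ − 1.960 = Φ⁻¹(0.8) = 0.842, giving δ = 2.802.
(The Φ(−δ − z_{α/2}) term is vanishingly small for δ > 0 and is dropped in the standard sample-size formula.)
δ = d·√(n/2) ⇒ n = 2(δ/d)² = 2 × (2.802 / 0.2429)² = 266.16.
Round up to the next whole unit.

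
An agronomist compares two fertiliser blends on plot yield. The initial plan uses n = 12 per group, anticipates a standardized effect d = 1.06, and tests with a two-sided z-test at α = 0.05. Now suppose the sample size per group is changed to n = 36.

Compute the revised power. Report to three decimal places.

With n = 36 per group: δ = d·√(n/2) = 1.06 × √(36/2) = 4.4972. Critical value z_{0.025} = 1.960.
Revised power = Φ(δ − 1.960) + Φ(−δ − 1.960) = Φ(2.537) + Φ(-6.457) = 0.9944 + 0.0000 = 0.9944.

Power ≈ 0.994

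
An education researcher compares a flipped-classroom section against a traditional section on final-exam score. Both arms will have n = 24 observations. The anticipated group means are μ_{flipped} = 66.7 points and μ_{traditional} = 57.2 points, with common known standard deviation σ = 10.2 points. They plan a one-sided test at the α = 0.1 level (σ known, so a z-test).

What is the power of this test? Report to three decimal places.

Power ≈ 0.974

Standardized effect: d = |μ_{flipped} − μ_{traditional}| / σ = |66.7 − 57.2| / 10.2 = 0.9314
Noncentrality parameter: δ = d·√(n/2) = 0.9314 × √(24/2) = 3.2264
One-sided α = 0.1 → critical value z_{0.1} = 1.282.
Power = Φ(δ − 1.282) = Φ(1.945) = 0.9741.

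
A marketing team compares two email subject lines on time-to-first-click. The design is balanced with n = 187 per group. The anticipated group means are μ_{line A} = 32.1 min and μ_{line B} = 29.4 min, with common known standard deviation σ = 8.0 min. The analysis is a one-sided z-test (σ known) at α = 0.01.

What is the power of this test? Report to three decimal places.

Standardized effect: d = |μ_{line A} − μ_{line B}| / σ = |32.1 − 29.4| / 8.0 = 0.3375
Noncentrality parameter: δ = d·√(n/2) = 0.3375 × √(187/2) = 3.2635
One-sided α = 0.01 → critical value z_{0.01} = 2.326.
Power = P(Z > 2.326 − δ) = Φ(0.937) = 0.8257.

Power ≈ 0.826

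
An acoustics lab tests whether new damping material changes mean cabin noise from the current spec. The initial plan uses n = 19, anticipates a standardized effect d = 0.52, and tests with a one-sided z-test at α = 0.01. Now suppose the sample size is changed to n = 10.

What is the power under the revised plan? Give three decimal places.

With n = 10: δ = d·√n = 0.52 × √10 = 1.6444. Critical value z_{0.01} = 2.326.
Revised power = P(Z > 2.326 − δ) = Φ(-0.682) = 0.2476.

Power ≈ 0.248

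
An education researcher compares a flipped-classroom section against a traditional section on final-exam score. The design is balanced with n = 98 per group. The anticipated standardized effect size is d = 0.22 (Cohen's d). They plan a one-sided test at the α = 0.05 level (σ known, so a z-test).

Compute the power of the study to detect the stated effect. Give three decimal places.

Power ≈ 0.458

Noncentrality parameter: δ = d·√(n/2) = 0.22 × √(98/2) = 1.5400
Critical value for a one-sided test at α = 0.05: z_α = 1.645.
Power = P(Z > 1.645 − δ) = Φ(-0.105) = 0.4582.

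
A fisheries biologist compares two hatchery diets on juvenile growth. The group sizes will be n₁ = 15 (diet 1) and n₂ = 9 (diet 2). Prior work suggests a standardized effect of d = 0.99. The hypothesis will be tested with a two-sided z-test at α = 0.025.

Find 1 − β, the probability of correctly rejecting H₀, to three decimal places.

Noncentrality parameter: δ = d / √(1/n₁ + 1/n₂) = 0.99 / √(1/15 + 1/9) = 2.3480
Two-sided α = 0.025 → critical value z_{0.0125} = 2.241.
Power = Φ(δ − 2.241) + Φ(−δ − 2.241) = Φ(0.107) + Φ(-4.589) = 0.5424 + 0.0000 = 0.5424.

Power ≈ 0.542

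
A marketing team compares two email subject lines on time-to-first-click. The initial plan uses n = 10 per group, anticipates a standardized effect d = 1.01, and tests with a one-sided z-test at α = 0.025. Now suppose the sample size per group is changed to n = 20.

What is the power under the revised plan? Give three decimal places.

With n = 20 per group: δ = d·√(n/2) = 1.01 × √(20/2) = 3.1939. Critical value z_{0.025} = 1.960.
Revised power = P(Z > 1.960 − δ) = Φ(1.234) = 0.8914.

Power ≈ 0.891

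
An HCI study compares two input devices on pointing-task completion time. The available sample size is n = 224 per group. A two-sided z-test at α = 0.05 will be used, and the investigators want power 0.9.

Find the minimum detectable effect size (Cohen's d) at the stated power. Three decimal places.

d ≈ 0.306

Need Φ(δ − 1.960) = 0.9, so δ = 1.960 + 1.282 = 3.242.
(The second rejection-region term Φ(−δ − z_{α/2}) is negligible and dropped.)
δ = d·√(n/2) ⇒ d = δ/√(n/2) = 3.242/√(224/2) = 0.3063.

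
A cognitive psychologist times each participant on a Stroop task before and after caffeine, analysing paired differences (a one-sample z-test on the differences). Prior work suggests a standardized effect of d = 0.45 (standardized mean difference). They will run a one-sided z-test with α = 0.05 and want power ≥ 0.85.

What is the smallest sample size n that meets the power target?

n = 36

Set Φ(δ − 1.645) = 0.85; then δ − 1.645 = Φ⁻¹(0.85) = 1.036, giving δ = 2.681.
δ = d·√n ⇒ n = (δ/d)² = (2.681 / 0.45)² = 35.50.
Round up to the next whole unit.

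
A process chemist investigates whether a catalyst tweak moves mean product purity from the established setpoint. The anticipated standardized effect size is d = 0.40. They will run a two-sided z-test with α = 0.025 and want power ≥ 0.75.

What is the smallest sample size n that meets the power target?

n = 54

Set Φ(δ − 2.241) = 0.75; then δ − 2.241 = Φ⁻¹(0.75) = 0.674, giving δ = 2.916.
(The Φ(−δ − z_{α/2}) term is vanishingly small for δ > 0 and is dropped in the standard sample-size formula.)
δ = d·√n ⇒ n = (δ/d)² = (2.916 / 0.40)² = 53.14.
Round up to the next whole unit.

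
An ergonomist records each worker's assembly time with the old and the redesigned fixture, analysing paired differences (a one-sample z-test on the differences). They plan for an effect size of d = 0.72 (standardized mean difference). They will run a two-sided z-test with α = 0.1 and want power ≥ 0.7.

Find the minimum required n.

n = 10

Set Φ(δ − 1.645) = 0.7; then δ − 1.645 = Φ⁻¹(0.7) = 0.524, giving δ = 2.169.
(For δ > 0 the lower-tail rejection region contributes negligibly to power, so the one-term inversion is standard.)
δ = d·√n ⇒ n = (δ/d)² = (2.169 / 0.72)² = 9.08.
Round up to the next whole unit.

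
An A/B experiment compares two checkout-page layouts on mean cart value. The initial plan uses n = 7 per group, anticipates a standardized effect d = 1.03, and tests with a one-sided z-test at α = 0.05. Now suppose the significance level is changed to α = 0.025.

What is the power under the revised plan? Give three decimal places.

δ = d·√(n/2) = 1.03 × √(7/2) = 1.9270 (unchanged). New critical value: z_{0.025} = 1.960.
Revised power = P(Z > 1.960 − δ) = Φ(-0.033) = 0.4868.

Power ≈ 0.487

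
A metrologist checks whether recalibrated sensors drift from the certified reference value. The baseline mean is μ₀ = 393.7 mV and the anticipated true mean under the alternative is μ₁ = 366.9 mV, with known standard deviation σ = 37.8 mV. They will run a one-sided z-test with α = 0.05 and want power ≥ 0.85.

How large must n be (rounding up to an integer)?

n = 15

Standardized effect: d = |μ₁ − μ₀| / σ = |366.9 − 393.7| / 37.8 = 0.7090
For power 0.85 need Φ(δ − z_{0.05}) = 0.85, so δ = z_{0.05} + z_{0.15} = 1.645 + 1.036 = 2.681.
δ = d·√n ⇒ n = (δ/d)² = (2.681 / 0.7090)² = 14.30.
Round up to the next whole unit.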